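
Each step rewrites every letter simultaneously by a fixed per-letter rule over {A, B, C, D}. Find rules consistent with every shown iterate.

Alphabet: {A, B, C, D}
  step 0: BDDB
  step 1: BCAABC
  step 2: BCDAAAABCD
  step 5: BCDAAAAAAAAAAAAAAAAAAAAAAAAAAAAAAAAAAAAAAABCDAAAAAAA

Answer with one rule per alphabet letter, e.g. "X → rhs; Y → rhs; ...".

  step 1 ⇒ step 2: BCAABC ⇒ BC·D·AA·AA·BC·D
    A ↦ AA
    B ↦ BC
    C ↦ D
  step 0 ⇒ step 1: BDDB ⇒ BC·A·A·BC
    D ↦ A

A->AA, B->BC, C->D, D->A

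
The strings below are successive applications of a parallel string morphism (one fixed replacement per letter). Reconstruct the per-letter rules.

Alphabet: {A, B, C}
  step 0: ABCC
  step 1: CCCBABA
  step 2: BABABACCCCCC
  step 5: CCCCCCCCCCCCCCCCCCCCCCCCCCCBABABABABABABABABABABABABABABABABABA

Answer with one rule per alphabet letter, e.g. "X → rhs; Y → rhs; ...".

  step 1 ⇒ step 2: CCCBABA ⇒ BA·BA·BA·CC·C·CC·C
    A ↦ C
    B ↦ CC
    C ↦ BA

A->C, B->CC, C->BA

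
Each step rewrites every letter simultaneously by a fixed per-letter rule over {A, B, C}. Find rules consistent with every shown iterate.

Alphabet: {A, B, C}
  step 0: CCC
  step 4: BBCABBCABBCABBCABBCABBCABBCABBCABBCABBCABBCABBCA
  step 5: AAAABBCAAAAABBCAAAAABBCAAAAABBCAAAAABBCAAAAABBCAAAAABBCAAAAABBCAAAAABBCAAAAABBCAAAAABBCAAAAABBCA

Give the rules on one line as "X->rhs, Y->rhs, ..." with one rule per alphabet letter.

A->CA, B->AA, C->BB

  step 4 ⇒ step 5: BBCABBCABBCABBCABBCABBCABBCABBCABBCABBCABBCABBCA ⇒ AA·AA·BB·CA·AA·AA·BB·CA·AA·AA·BB·CA·AA·AA·BB·CA·AA·AA·BB·CA·AA·AA·BB·CA·AA·AA·BB·CA·AA·AA·BB·CA·AA·AA·BB·CA·AA·AA·BB·CA·AA·AA·BB·CA·AA·AA·BB·CA
    A ↦ CA
    B ↦ AA
    C ↦ BB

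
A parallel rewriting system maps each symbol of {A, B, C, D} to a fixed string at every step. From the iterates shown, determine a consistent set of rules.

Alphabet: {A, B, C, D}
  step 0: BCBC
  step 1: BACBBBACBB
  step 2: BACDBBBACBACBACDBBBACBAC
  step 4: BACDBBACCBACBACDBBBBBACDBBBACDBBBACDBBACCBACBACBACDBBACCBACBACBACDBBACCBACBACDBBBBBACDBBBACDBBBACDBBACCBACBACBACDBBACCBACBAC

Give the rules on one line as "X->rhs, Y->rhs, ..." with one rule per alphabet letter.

  step 1 ⇒ step 2: BACBBBACBB ⇒ BAC·D·BB·BAC·BAC·BAC·D·BB·BAC·BAC
    A ↦ D
    B ↦ BAC
    C ↦ BB
    D ↦ ACC  (constrained at step 2)

A->D, B->BAC, C->BB, D->ACC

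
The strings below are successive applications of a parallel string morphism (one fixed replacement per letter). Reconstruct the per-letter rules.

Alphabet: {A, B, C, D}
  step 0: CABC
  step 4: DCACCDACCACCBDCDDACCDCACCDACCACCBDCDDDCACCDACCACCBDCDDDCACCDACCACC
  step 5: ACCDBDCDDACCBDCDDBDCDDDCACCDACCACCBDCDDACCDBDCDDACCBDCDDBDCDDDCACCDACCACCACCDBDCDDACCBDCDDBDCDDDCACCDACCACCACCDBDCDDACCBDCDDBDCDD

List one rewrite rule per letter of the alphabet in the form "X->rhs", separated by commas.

  step 4 ⇒ step 5: DCACCDACCACCBDCDDACCDCACCDACCACCBDCDDDCACCDACCACCBDCDDDCACCDACCACC ⇒ ACC·D·BDC·D·D·ACC·BDC·D·D·BDC·D·D·DC·ACC·D·ACC·ACC·BDC·D·D·ACC·D·BDC·D·D·ACC·BDC·D·D·BDC·D·D·DC·ACC·D·ACC·ACC·ACC·D·BDC·D·D·ACC·BDC·D·D·BDC·D·D·DC·ACC·D·ACC·ACC·ACC·D·BDC·D·D·ACC·BDC·D·D·BDC·D·D
    A ↦ BDC
    B ↦ DC
    C ↦ D
    D ↦ ACC

A->BDC, B->DC, C->D, D->ACC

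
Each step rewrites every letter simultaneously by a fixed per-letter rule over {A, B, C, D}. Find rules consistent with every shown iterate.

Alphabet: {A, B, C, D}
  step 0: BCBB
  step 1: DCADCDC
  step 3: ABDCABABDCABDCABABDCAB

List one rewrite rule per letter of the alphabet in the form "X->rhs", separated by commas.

  step 0 ⇒ step 1: BCBB ⇒ DC·A·DC·DC
    B ↦ DC
    C ↦ A
    A ↦ AB  (constrained at step 1)
    D ↦ AB  (constrained at step 1)

A->AB, B->DC, C->A, D->AB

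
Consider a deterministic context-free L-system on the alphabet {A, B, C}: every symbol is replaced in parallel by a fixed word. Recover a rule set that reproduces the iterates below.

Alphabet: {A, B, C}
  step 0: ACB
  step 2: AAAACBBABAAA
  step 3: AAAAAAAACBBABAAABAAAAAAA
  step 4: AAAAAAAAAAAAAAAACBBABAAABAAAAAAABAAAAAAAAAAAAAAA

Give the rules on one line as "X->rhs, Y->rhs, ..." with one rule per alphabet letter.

  step 3 ⇒ step 4: AAAAAAAACBBABAAABAAAAAAA ⇒ AA·AA·AA·AA·AA·AA·AA·AA·CB·BA·BA·AA·BA·AA·AA·AA·BA·AA·AA·AA·AA·AA·AA·AA
    A ↦ AA
    B ↦ BA
    C ↦ CB

A->AA, B->BA, C->CB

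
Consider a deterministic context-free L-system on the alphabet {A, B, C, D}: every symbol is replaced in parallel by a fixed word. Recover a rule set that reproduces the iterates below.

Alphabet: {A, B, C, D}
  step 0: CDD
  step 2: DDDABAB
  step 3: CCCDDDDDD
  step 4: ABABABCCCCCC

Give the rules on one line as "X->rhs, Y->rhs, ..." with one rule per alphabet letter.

A->D, B->DD, C->AB, D->C

  step 3 ⇒ step 4: CCCDDDDDD ⇒ AB·AB·AB·C·C·C·C·C·C
    C ↦ AB
    D ↦ C
  step 2 ⇒ step 3: DDDABAB ⇒ C·C·C·D·DD·D·DD
    A ↦ D
  step 2 ⇒ step 3: DDDABAB ⇒ C·C·C·D·DD·D·DD
    B ↦ DD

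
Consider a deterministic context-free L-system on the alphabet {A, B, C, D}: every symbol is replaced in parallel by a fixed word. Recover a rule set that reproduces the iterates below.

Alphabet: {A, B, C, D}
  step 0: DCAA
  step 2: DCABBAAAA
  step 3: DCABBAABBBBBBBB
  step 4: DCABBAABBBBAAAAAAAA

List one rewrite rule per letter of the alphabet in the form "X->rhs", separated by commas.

  step 3 ⇒ step 4: DCABBAABBBBBBBB ⇒ DC·A·BB·A·A·BB·BB·A·A·A·A·A·A·A·A
    A ↦ BB
    B ↦ A
    C ↦ A
    D ↦ DC

A->BB, B->A, C->A, D->DC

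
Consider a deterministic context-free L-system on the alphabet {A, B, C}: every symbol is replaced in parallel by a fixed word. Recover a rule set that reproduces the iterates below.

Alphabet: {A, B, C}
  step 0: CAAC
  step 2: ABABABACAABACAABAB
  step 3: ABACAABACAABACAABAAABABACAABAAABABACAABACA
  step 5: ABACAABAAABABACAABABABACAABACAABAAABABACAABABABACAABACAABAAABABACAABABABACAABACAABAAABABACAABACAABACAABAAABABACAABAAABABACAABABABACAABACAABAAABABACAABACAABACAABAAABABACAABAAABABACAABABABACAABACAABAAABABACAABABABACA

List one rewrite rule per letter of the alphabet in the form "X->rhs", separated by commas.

A->AB, B->ACA, C->AA

  step 2 ⇒ step 3: ABABABACAABACAABAB ⇒ AB·ACA·AB·ACA·AB·ACA·AB·AA·AB·AB·ACA·AB·AA·AB·AB·ACA·AB·ACA
    A ↦ AB
    B ↦ ACA
    C ↦ AA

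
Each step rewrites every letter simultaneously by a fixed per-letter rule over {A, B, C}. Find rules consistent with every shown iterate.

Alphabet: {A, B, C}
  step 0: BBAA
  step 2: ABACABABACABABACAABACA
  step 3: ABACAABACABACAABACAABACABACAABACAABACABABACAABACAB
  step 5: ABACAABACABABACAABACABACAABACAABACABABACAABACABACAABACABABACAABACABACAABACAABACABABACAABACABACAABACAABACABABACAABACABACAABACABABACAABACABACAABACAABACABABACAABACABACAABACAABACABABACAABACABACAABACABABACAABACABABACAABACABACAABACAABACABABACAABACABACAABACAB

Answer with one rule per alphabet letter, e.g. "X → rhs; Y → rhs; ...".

  step 2 ⇒ step 3: ABACABABACABABACAABACA ⇒ AB·ACA·AB·AC·AB·ACA·AB·ACA·AB·AC·AB·ACA·AB·ACA·AB·AC·AB·AB·ACA·AB·AC·AB
    A ↦ AB
    B ↦ ACA
    C ↦ AC

A->AB, B->ACA, C->AC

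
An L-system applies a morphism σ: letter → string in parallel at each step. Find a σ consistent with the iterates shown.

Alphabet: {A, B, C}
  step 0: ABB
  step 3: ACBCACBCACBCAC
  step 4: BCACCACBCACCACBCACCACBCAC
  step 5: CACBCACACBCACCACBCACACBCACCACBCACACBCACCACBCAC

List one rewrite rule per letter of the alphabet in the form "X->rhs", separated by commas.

  step 4 ⇒ step 5: BCACCACBCACCACBCACCACBCAC ⇒ C·AC·BC·AC·AC·BC·AC·C·AC·BC·AC·AC·BC·AC·C·AC·BC·AC·AC·BC·AC·C·AC·BC·AC
    A ↦ BC
    B ↦ C
    C ↦ AC

A->BC, B->C, C->AC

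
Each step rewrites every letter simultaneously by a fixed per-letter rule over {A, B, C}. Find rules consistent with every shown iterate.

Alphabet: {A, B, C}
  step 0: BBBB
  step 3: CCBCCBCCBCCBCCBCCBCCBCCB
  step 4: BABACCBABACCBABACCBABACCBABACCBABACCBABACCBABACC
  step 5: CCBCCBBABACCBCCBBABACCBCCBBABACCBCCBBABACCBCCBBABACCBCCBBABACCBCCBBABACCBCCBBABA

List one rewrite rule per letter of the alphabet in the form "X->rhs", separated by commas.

A->B, B->CC, C->BA

  step 4 ⇒ step 5: BABACCBABACCBABACCBABACCBABACCBABACCBABACCBABACC ⇒ CC·B·CC·B·BA·BA·CC·B·CC·B·BA·BA·CC·B·CC·B·BA·BA·CC·B·CC·B·BA·BA·CC·B·CC·B·BA·BA·CC·B·CC·B·BA·BA·CC·B·CC·B·BA·BA·CC·B·CC·B·BA·BA
    A ↦ B
    B ↦ CC
    C ↦ BA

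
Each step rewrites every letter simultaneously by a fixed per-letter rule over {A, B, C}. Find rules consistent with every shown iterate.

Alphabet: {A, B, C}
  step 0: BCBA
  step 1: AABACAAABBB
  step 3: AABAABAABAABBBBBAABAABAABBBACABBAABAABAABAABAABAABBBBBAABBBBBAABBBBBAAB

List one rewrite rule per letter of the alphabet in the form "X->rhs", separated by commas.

A->BB, B->AAB, C->ACA

  step 0 ⇒ step 1: BCBA ⇒ AAB·ACA·AAB·BB
    A ↦ BB
    B ↦ AAB
    C ↦ ACA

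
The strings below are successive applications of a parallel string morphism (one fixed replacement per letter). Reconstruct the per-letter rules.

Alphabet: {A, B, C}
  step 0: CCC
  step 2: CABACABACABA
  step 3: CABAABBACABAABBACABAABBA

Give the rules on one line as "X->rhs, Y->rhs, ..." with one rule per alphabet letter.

  step 2 ⇒ step 3: CABACABACABA ⇒ CA·BA·AB·BA·CA·BA·AB·BA·CA·BA·AB·BA
    A ↦ BA
    B ↦ AB
    C ↦ CA

A->BA, B->AB, C->CA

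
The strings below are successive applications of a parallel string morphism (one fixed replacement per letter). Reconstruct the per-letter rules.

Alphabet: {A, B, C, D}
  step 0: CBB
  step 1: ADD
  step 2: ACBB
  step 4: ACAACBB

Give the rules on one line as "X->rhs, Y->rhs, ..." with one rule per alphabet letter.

A->AC, B->D, C->A, D->B

  step 1 ⇒ step 2: ADD ⇒ AC·B·B
    A ↦ AC
    D ↦ B
  step 0 ⇒ step 1: CBB ⇒ A·D·D
    B ↦ D
  step 0 ⇒ step 1: CBB ⇒ A·D·D
    C ↦ A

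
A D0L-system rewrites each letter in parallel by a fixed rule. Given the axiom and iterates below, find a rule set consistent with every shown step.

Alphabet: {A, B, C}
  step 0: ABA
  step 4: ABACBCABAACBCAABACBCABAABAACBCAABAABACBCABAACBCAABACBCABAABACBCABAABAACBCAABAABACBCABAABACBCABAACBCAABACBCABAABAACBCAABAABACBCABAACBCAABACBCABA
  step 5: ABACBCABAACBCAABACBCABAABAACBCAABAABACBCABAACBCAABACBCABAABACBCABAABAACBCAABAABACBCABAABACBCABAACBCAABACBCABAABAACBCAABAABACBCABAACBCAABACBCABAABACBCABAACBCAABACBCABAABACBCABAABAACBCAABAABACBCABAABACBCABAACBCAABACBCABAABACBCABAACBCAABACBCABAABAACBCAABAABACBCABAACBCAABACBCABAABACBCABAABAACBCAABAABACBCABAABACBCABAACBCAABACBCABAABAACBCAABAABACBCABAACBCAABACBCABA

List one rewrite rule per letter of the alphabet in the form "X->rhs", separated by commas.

  step 4 ⇒ step 5: ABACBCABAACBCAABACBCABAABAACBCAABAABACBCABAACBCAABACBCABAABACBCABAABAACBCAABAABACBCABAABACBCABAACBCAABACBCABAABAACBCAABAABACBCABAACBCAABACBCABA ⇒ ABA·CBC·ABA·A·CBC·A·ABA·CBC·ABA·ABA·A·CBC·A·ABA·ABA·CBC·ABA·A·CBC·A·ABA·CBC·ABA·ABA·CBC·ABA·ABA·A·CBC·A·ABA·ABA·CBC·ABA·ABA·CBC·ABA·A·CBC·A·ABA·CBC·ABA·ABA·A·CBC·A·ABA·ABA·CBC·ABA·A·CBC·A·ABA·CBC·ABA·ABA·CBC·ABA·A·CBC·A·ABA·CBC·ABA·ABA·CBC·ABA·ABA·A·CBC·A·ABA·ABA·CBC·ABA·ABA·CBC·ABA·A·CBC·A·ABA·CBC·ABA·ABA·CBC·ABA·A·CBC·A·ABA·CBC·ABA·ABA·A·CBC·A·ABA·ABA·CBC·ABA·A·CBC·A·ABA·CBC·ABA·ABA·CBC·ABA·ABA·A·CBC·A·ABA·ABA·CBC·ABA·ABA·CBC·ABA·A·CBC·A·ABA·CBC·ABA·ABA·A·CBC·A·ABA·ABA·CBC·ABA·A·CBC·A·ABA·CBC·ABA
    A ↦ ABA
    B ↦ CBC
    C ↦ A

A->ABA, B->CBC, C->A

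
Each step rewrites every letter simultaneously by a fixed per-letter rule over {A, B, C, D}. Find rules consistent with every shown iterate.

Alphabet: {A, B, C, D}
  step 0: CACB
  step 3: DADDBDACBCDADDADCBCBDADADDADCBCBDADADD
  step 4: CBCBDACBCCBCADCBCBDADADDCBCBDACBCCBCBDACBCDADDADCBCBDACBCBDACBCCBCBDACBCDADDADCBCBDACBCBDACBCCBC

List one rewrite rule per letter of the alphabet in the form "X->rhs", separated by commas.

A->BDA, B->AD, C->D, D->CBC

  step 3 ⇒ step 4: DADDBDACBCDADDADCBCBDADADDADCBCBDADADD ⇒ CBC·BDA·CBC·CBC·AD·CBC·BDA·D·AD·D·CBC·BDA·CBC·CBC·BDA·CBC·D·AD·D·AD·CBC·BDA·CBC·BDA·CBC·CBC·BDA·CBC·D·AD·D·AD·CBC·BDA·CBC·BDA·CBC·CBC
    A ↦ BDA
    B ↦ AD
    C ↦ D
    D ↦ CBC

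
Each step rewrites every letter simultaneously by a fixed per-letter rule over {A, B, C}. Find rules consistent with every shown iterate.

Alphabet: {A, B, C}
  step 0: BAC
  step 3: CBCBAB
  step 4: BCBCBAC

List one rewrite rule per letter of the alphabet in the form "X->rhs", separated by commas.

  step 3 ⇒ step 4: CBCBAB ⇒ B·C·B·C·BA·C
    A ↦ BA
    B ↦ C
    C ↦ B

A->BA, B->C, C->B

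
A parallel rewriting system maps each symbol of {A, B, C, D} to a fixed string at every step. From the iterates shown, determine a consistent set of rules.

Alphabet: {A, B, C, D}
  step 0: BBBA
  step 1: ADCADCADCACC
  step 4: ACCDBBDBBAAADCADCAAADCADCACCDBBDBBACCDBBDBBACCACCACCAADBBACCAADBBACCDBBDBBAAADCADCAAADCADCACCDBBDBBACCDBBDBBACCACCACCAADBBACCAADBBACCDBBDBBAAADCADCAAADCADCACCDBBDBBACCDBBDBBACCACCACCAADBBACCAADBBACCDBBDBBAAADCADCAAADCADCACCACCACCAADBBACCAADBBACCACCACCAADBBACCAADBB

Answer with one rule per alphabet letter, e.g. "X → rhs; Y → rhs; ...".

  step 0 ⇒ step 1: BBBA ⇒ ADC·ADC·ADC·ACC
    A ↦ ACC
    B ↦ ADC
    C ↦ DBB  (constrained at step 1)
    D ↦ AA  (constrained at step 1)

A->ACC, B->ADC, C->DBB, D->AA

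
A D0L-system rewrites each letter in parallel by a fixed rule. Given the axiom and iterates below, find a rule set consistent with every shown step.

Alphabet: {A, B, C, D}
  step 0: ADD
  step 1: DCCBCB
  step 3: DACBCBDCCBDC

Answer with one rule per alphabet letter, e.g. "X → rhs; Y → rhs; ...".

A->DC, B->A, C->D, D->CB

  step 0 ⇒ step 1: ADD ⇒ DC·CB·CB
    A ↦ DC
    D ↦ CB
    B ↦ A  (constrained at step 1)
    C ↦ D  (constrained at step 1)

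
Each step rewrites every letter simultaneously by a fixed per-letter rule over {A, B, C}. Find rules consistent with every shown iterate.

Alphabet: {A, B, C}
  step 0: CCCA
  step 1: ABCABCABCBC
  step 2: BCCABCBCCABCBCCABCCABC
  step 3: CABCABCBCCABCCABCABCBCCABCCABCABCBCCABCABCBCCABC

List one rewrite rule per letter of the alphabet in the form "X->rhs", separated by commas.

A->BC, B->C, C->ABC

  step 2 ⇒ step 3: BCCABCBCCABCBCCABCCABC ⇒ C·ABC·ABC·BC·C·ABC·C·ABC·ABC·BC·C·ABC·C·ABC·ABC·BC·C·ABC·ABC·BC·C·ABC
    A ↦ BC
    B ↦ C
    C ↦ ABC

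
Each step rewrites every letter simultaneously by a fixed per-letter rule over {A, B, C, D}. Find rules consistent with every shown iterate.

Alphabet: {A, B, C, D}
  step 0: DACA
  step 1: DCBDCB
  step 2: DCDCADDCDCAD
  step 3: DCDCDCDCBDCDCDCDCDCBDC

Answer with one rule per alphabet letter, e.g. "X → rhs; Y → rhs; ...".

  step 2 ⇒ step 3: DCDCADDCDCAD ⇒ DC·DC·DC·DC·B·DC·DC·DC·DC·DC·B·DC
    A ↦ B
    C ↦ DC
    D ↦ DC
  step 1 ⇒ step 2: DCBDCB ⇒ DC·DC·AD·DC·DC·AD
    B ↦ AD

A->B, B->AD, C->DC, D->DC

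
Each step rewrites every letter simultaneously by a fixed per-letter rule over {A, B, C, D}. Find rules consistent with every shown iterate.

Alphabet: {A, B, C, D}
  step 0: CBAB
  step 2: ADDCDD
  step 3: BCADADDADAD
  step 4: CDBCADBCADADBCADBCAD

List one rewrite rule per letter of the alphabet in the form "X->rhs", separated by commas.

  step 3 ⇒ step 4: BCADADDADAD ⇒ C·D·BC·AD·BC·AD·AD·BC·AD·BC·AD
    A ↦ BC
    B ↦ C
    C ↦ D
    D ↦ AD

A->BC, B->C, C->D, D->AD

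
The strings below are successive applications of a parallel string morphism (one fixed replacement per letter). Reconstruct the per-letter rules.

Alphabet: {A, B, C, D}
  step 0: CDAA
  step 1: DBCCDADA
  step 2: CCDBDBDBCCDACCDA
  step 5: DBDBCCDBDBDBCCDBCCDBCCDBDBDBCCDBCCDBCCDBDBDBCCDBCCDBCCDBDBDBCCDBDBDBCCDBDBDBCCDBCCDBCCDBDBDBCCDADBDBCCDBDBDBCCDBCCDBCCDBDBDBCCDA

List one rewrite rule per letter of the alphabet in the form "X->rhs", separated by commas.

A->DA, B->DB, C->DB, D->CC

  step 1 ⇒ step 2: DBCCDADA ⇒ CC·DB·DB·DB·CC·DA·CC·DA
    A ↦ DA
    B ↦ DB
    C ↦ DB
    D ↦ CC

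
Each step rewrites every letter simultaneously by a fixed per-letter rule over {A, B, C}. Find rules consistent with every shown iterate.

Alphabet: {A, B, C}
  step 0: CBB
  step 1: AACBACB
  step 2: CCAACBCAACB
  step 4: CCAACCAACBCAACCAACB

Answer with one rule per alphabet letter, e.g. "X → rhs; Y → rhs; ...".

A->C, B->ACB, C->A

  step 1 ⇒ step 2: AACBACB ⇒ C·C·A·ACB·C·A·ACB
    A ↦ C
    B ↦ ACB
    C ↦ A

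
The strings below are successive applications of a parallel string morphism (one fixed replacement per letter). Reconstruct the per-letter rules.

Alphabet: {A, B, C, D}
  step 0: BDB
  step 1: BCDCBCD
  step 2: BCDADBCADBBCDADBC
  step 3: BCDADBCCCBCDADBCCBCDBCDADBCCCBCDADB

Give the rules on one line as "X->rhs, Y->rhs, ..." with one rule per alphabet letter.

A->C, B->BCD, C->ADB, D->C

  step 2 ⇒ step 3: BCDADBCADBBCDADBC ⇒ BCD·ADB·C·C·C·BCD·ADB·C·C·BCD·BCD·ADB·C·C·C·BCD·ADB
    A ↦ C
    B ↦ BCD
    C ↦ ADB
    D ↦ C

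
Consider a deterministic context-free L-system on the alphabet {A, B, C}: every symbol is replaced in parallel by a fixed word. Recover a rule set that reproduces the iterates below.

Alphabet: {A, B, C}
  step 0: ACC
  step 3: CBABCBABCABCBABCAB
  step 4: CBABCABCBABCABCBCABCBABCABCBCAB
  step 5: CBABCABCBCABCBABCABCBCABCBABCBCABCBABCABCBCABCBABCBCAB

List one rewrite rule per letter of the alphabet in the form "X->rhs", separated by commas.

  step 4 ⇒ step 5: CBABCABCBABCABCBCABCBABCABCBCAB ⇒ CB·AB·C·AB·CB·C·AB·CB·AB·C·AB·CB·C·AB·CB·AB·CB·C·AB·CB·AB·C·AB·CB·C·AB·CB·AB·CB·C·AB
    A ↦ C
    B ↦ AB
    C ↦ CB

A->C, B->AB, C->CB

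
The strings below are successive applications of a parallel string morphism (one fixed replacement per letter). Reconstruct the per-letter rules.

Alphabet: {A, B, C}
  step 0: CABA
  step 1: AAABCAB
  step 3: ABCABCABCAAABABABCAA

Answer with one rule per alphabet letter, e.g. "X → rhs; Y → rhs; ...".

  step 0 ⇒ step 1: CABA ⇒ AA·AB·C·AB
    A ↦ AB
    B ↦ C
    C ↦ AA

A->AB, B->C, C->AA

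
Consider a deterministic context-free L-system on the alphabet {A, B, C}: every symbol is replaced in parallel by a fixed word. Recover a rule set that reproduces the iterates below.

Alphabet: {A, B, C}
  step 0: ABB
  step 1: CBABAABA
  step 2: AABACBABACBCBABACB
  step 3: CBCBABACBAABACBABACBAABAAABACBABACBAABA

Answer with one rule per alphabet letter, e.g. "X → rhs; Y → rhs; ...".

A->CB, B->ABA, C->A

  step 2 ⇒ step 3: AABACBABACBCBABACB ⇒ CB·CB·ABA·CB·A·ABA·CB·ABA·CB·A·ABA·A·ABA·CB·ABA·CB·A·ABA
    A ↦ CB
    B ↦ ABA
    C ↦ A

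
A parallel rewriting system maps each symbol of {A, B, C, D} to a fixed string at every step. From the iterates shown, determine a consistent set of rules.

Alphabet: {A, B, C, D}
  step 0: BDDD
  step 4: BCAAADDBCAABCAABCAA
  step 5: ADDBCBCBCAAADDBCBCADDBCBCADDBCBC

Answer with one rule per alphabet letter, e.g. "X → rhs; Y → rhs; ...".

A->BC, B->AD, C->D, D->A

  step 4 ⇒ step 5: BCAAADDBCAABCAABCAA ⇒ AD·D·BC·BC·BC·A·A·AD·D·BC·BC·AD·D·BC·BC·AD·D·BC·BC
    A ↦ BC
    B ↦ AD
    C ↦ D
    D ↦ A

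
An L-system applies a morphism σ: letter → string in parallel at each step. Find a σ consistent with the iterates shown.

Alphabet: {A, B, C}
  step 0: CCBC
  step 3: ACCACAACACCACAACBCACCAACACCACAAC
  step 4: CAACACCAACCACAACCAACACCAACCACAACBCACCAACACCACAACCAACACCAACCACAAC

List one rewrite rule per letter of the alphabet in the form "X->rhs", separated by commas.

A->CA, B->BC, C->AC

  step 3 ⇒ step 4: ACCACAACACCACAACBCACCAACACCACAAC ⇒ CA·AC·AC·CA·AC·CA·CA·AC·CA·AC·AC·CA·AC·CA·CA·AC·BC·AC·CA·AC·AC·CA·CA·AC·CA·AC·AC·CA·AC·CA·CA·AC
    A ↦ CA
    B ↦ BC
    C ↦ AC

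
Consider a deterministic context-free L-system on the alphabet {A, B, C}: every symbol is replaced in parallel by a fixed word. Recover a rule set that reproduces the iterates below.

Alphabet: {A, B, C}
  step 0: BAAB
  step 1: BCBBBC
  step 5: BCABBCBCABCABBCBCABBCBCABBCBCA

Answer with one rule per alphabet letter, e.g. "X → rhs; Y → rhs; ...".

  step 0 ⇒ step 1: BAAB ⇒ BC·B·B·BC
    A ↦ B
    B ↦ BC
    C ↦ A  (constrained at step 1)

A->B, B->BC, C->A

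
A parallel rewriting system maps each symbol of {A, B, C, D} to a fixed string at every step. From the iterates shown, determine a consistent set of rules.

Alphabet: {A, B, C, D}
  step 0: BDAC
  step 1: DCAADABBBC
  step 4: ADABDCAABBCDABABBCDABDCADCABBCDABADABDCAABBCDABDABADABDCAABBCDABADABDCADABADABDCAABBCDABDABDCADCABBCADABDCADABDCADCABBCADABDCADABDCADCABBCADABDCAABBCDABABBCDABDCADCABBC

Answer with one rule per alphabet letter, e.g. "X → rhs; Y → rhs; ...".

  step 0 ⇒ step 1: BDAC ⇒ DCA·A·DAB·BBC
    A ↦ DAB
    B ↦ DCA
    C ↦ BBC
    D ↦ A

A->DAB, B->DCA, C->BBC, D->A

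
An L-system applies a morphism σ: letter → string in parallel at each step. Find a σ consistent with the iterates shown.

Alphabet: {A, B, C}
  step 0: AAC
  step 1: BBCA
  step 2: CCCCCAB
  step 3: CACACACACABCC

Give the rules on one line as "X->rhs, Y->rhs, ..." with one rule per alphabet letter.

  step 2 ⇒ step 3: CCCCCAB ⇒ CA·CA·CA·CA·CA·B·CC
    A ↦ B
    B ↦ CC
    C ↦ CA

A->B, B->CC, C->CA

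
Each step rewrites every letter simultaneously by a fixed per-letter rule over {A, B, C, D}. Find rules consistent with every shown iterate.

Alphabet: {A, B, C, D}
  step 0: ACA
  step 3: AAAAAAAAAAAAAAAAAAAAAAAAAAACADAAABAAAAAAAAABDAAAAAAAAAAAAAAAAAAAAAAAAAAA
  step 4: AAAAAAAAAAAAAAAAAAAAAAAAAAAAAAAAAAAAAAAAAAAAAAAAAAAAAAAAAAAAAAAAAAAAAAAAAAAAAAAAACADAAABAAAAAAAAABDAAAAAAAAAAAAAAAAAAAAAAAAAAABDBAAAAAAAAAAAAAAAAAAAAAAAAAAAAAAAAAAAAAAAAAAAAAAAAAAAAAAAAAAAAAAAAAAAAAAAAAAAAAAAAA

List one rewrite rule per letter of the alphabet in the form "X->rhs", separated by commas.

A->AAA, B->BD, C->CAD, D->B

  step 3 ⇒ step 4: AAAAAAAAAAAAAAAAAAAAAAAAAAACADAAABAAAAAAAAABDAAAAAAAAAAAAAAAAAAAAAAAAAAA ⇒ AAA·AAA·AAA·AAA·AAA·AAA·AAA·AAA·AAA·AAA·AAA·AAA·AAA·AAA·AAA·AAA·AAA·AAA·AAA·AAA·AAA·AAA·AAA·AAA·AAA·AAA·AAA·CAD·AAA·B·AAA·AAA·AAA·BD·AAA·AAA·AAA·AAA·AAA·AAA·AAA·AAA·AAA·BD·B·AAA·AAA·AAA·AAA·AAA·AAA·AAA·AAA·AAA·AAA·AAA·AAA·AAA·AAA·AAA·AAA·AAA·AAA·AAA·AAA·AAA·AAA·AAA·AAA·AAA·AAA·AAA
    A ↦ AAA
    B ↦ BD
    C ↦ CAD
    D ↦ B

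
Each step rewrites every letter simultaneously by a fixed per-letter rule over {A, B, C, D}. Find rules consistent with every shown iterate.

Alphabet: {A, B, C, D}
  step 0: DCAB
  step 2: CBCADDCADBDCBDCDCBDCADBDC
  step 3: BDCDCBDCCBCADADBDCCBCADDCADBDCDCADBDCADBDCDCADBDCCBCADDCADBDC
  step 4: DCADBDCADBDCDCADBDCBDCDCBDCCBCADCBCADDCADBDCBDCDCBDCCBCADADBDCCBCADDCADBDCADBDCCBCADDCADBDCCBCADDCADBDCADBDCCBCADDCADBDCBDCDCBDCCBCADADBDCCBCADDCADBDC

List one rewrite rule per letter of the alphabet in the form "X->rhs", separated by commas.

A->CBC, B->DC, C->BDC, D->AD

  step 3 ⇒ step 4: BDCDCBDCCBCADADBDCCBCADDCADBDCDCADBDCADBDCDCADBDCCBCADDCADBDC ⇒ DC·AD·BDC·AD·BDC·DC·AD·BDC·BDC·DC·BDC·CBC·AD·CBC·AD·DC·AD·BDC·BDC·DC·BDC·CBC·AD·AD·BDC·CBC·AD·DC·AD·BDC·AD·BDC·CBC·AD·DC·AD·BDC·CBC·AD·DC·AD·BDC·AD·BDC·CBC·AD·DC·AD·BDC·BDC·DC·BDC·CBC·AD·AD·BDC·CBC·AD·DC·AD·BDC
    A ↦ CBC
    B ↦ DC
    C ↦ BDC
    D ↦ AD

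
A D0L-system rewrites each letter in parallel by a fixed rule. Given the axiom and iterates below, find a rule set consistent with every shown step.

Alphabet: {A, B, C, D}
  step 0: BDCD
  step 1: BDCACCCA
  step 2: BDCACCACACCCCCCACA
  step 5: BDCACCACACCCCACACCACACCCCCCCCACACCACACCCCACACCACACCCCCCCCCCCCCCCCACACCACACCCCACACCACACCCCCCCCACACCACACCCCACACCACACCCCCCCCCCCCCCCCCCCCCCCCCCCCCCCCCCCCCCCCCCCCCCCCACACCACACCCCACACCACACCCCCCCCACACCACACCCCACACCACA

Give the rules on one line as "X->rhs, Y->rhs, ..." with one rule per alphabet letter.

A->ACA, B->BD, C->CC, D->CA

  step 1 ⇒ step 2: BDCACCCA ⇒ BD·CA·CC·ACA·CC·CC·CC·ACA
    A ↦ ACA
    B ↦ BD
    C ↦ CC
    D ↦ CA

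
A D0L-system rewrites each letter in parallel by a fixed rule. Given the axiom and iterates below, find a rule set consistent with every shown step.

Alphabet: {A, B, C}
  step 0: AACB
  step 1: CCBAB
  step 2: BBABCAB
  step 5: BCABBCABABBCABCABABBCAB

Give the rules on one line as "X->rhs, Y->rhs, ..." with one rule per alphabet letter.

  step 1 ⇒ step 2: CCBAB ⇒ B·B·AB·C·AB
    A ↦ C
    B ↦ AB
    C ↦ B

A->C, B->AB, C->B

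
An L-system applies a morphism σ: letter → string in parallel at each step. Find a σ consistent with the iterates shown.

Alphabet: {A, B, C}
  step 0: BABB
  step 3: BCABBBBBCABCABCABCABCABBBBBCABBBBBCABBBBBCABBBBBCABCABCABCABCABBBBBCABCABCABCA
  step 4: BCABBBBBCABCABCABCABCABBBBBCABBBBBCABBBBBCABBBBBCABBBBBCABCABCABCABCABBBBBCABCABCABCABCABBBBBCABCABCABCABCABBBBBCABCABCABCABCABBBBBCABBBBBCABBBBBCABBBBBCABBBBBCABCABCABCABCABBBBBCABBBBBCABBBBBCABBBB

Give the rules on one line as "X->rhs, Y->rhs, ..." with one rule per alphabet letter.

A->BBB, B->BCA, C->B

  step 3 ⇒ step 4: BCABBBBBCABCABCABCABCABBBBBCABBBBBCABBBBBCABBBBBCABCABCABCABCABBBBBCABCABCABCA ⇒ BCA·B·BBB·BCA·BCA·BCA·BCA·BCA·B·BBB·BCA·B·BBB·BCA·B·BBB·BCA·B·BBB·BCA·B·BBB·BCA·BCA·BCA·BCA·BCA·B·BBB·BCA·BCA·BCA·BCA·BCA·B·BBB·BCA·BCA·BCA·BCA·BCA·B·BBB·BCA·BCA·BCA·BCA·BCA·B·BBB·BCA·B·BBB·BCA·B·BBB·BCA·B·BBB·BCA·B·BBB·BCA·BCA·BCA·BCA·BCA·B·BBB·BCA·B·BBB·BCA·B·BBB·BCA·B·BBB
    A ↦ BBB
    B ↦ BCA
    C ↦ B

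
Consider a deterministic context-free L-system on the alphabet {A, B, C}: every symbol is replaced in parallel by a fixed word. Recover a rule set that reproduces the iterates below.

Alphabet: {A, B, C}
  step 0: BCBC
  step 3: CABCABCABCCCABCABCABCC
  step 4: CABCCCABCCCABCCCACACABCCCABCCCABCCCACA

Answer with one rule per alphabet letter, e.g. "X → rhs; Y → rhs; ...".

A->B, B->CC, C->CA

  step 3 ⇒ step 4: CABCABCABCCCABCABCABCC ⇒ CA·B·CC·CA·B·CC·CA·B·CC·CA·CA·CA·B·CC·CA·B·CC·CA·B·CC·CA·CA
    A ↦ B
    B ↦ CC
    C ↦ CA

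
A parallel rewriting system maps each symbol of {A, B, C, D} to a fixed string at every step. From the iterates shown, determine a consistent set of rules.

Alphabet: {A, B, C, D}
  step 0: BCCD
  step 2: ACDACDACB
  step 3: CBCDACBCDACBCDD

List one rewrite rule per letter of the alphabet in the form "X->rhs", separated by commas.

  step 2 ⇒ step 3: ACDACDACB ⇒ CB·CD·A·CB·CD·A·CB·CD·D
    A ↦ CB
    B ↦ D
    C ↦ CD
    D ↦ A

A->CB, B->D, C->CD, D->A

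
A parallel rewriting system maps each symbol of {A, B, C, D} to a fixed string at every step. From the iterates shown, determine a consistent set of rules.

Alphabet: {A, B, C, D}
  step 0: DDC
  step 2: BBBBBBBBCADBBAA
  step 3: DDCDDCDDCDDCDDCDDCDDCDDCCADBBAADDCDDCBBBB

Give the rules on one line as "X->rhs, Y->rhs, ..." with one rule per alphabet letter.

A->BB, B->DDC, C->CAD, D->AA

  step 2 ⇒ step 3: BBBBBBBBCADBBAA ⇒ DDC·DDC·DDC·DDC·DDC·DDC·DDC·DDC·CAD·BB·AA·DDC·DDC·BB·BB
    A ↦ BB
    B ↦ DDC
    C ↦ CAD
    D ↦ AA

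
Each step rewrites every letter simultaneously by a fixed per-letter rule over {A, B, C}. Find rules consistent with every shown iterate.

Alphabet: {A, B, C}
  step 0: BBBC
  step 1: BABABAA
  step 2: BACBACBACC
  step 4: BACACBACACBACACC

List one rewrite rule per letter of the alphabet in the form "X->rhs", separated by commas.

  step 1 ⇒ step 2: BABABAA ⇒ BA·C·BA·C·BA·C·C
    A ↦ C
    B ↦ BA
  step 0 ⇒ step 1: BBBC ⇒ BA·BA·BA·A
    C ↦ A

A->C, B->BA, C->A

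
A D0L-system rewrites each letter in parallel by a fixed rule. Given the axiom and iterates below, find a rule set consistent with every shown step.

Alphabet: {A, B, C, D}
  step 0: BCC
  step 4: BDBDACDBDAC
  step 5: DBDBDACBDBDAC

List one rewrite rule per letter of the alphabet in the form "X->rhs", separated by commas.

  step 4 ⇒ step 5: BDBDACDBDAC ⇒ D·B·D·B·D·AC·B·D·B·D·AC
    A ↦ D
    B ↦ D
    C ↦ AC
    D ↦ B

A->D, B->D, C->AC, D->B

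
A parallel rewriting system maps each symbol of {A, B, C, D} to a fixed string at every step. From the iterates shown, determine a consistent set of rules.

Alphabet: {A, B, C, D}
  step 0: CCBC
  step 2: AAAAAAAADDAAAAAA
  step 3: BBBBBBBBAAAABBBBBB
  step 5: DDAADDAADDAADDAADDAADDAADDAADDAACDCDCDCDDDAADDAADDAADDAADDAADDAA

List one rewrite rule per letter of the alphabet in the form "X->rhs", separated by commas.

A->B, B->CD, C->DD, D->AA

  step 2 ⇒ step 3: AAAAAAAADDAAAAAA ⇒ B·B·B·B·B·B·B·B·AA·AA·B·B·B·B·B·B
    A ↦ B
    D ↦ AA
    B ↦ CD  (constrained at step 0)
    C ↦ DD  (constrained at step 0)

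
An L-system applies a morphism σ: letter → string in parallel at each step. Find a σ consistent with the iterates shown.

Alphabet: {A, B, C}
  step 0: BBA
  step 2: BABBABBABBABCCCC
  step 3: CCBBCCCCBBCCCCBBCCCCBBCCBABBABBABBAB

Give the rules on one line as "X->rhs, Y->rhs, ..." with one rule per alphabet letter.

  step 2 ⇒ step 3: BABBABBABBABCCCC ⇒ CC·BB·CC·CC·BB·CC·CC·BB·CC·CC·BB·CC·BAB·BAB·BAB·BAB
    A ↦ BB
    B ↦ CC
    C ↦ BAB

A->BB, B->CC, C->BAB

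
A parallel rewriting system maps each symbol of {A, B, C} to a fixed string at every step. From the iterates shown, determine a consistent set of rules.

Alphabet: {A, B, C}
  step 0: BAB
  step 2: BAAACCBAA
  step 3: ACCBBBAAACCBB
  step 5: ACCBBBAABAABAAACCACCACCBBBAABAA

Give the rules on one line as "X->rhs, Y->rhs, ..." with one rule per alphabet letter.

A->B, B->ACC, C->A

  step 2 ⇒ step 3: BAAACCBAA ⇒ ACC·B·B·B·A·A·ACC·B·B
    A ↦ B
    B ↦ ACC
    C ↦ A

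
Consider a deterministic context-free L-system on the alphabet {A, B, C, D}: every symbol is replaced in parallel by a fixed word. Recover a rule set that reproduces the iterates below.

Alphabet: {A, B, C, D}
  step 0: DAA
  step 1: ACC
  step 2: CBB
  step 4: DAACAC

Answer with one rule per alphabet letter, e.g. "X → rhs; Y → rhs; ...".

A->C, B->DA, C->B, D->A

  step 1 ⇒ step 2: ACC ⇒ C·B·B
    A ↦ C
    C ↦ B
    B ↦ DA  (constrained at step 2)
  step 0 ⇒ step 1: DAA ⇒ A·C·C
    D ↦ A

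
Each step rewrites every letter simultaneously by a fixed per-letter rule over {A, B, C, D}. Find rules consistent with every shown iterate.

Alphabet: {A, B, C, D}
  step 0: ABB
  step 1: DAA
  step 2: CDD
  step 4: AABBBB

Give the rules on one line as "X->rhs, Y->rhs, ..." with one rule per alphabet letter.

  step 1 ⇒ step 2: DAA ⇒ C·D·D
    A ↦ D
    D ↦ C
  step 0 ⇒ step 1: ABB ⇒ D·A·A
    B ↦ A
    C ↦ BB  (constrained at step 2)

A->D, B->A, C->BB, D->C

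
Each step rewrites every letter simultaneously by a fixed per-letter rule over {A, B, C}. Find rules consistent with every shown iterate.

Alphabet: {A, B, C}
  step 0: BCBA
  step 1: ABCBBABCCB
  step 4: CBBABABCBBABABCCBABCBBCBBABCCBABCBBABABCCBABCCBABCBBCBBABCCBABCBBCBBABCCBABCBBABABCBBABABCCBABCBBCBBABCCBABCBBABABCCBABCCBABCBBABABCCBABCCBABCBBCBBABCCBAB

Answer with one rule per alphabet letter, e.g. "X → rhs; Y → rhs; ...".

A->CCB, B->AB, C->CBB

  step 0 ⇒ step 1: BCBA ⇒ AB·CBB·AB·CCB
    A ↦ CCB
    B ↦ AB
    C ↦ CBB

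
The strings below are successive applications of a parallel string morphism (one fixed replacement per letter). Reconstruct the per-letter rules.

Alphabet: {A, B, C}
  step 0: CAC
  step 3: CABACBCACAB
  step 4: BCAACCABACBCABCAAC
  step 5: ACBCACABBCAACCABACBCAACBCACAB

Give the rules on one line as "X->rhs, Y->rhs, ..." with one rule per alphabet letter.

  step 4 ⇒ step 5: BCAACCABACBCABCAAC ⇒ AC·B·CA·CA·B·B·CA·AC·CA·B·AC·B·CA·AC·B·CA·CA·B
    A ↦ CA
    B ↦ AC
    C ↦ B

A->CA, B->AC, C->B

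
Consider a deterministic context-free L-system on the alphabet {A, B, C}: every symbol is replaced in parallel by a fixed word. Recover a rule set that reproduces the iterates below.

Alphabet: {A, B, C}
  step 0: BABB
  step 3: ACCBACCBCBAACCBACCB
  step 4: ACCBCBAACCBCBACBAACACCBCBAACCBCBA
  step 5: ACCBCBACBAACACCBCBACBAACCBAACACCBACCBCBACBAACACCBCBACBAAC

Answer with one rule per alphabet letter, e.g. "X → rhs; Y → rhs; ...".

  step 4 ⇒ step 5: ACCBCBAACCBCBACBAACACCBCBAACCBCBA ⇒ AC·CB·CB·A·CB·A·AC·AC·CB·CB·A·CB·A·AC·CB·A·AC·AC·CB·AC·CB·CB·A·CB·A·AC·AC·CB·CB·A·CB·A·AC
    A ↦ AC
    B ↦ A
    C ↦ CB

A->AC, B->A, C->CB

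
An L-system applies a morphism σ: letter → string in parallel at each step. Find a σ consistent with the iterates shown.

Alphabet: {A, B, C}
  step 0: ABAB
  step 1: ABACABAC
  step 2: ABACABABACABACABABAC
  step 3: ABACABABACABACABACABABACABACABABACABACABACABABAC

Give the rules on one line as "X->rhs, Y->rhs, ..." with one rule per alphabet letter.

A->ABA, B->C, C->BAC

  step 2 ⇒ step 3: ABACABABACABACABABAC ⇒ ABA·C·ABA·BAC·ABA·C·ABA·C·ABA·BAC·ABA·C·ABA·BAC·ABA·C·ABA·C·ABA·BAC
    A ↦ ABA
    B ↦ C
    C ↦ BAC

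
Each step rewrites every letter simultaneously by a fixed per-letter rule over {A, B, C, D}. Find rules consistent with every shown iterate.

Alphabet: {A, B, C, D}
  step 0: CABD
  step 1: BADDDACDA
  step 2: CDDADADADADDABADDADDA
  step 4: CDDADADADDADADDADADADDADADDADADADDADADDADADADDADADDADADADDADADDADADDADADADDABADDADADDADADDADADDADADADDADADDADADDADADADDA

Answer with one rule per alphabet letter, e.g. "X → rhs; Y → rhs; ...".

  step 1 ⇒ step 2: BADDDACDA ⇒ C·DDA·DA·DA·DA·DDA·BAD·DA·DDA
    A ↦ DDA
    B ↦ C
    C ↦ BAD
    D ↦ DA

A->DDA, B->C, C->BAD, D->DA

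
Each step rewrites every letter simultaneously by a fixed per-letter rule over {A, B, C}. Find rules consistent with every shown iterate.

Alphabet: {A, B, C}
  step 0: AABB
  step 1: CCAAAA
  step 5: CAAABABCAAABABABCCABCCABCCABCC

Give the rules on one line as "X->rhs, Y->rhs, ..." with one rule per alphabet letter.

A->C, B->AA, C->AB

  step 0 ⇒ step 1: AABB ⇒ C·C·AA·AA
    A ↦ C
    B ↦ AA
    C ↦ AB  (constrained at step 1)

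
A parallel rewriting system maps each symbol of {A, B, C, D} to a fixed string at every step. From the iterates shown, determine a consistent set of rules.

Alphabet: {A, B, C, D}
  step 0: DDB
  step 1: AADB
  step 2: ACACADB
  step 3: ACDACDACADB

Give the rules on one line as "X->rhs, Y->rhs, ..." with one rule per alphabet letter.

  step 2 ⇒ step 3: ACACADB ⇒ AC·D·AC·D·AC·A·DB
    A ↦ AC
    B ↦ DB
    C ↦ D
    D ↦ A

A->AC, B->DB, C->D, D->A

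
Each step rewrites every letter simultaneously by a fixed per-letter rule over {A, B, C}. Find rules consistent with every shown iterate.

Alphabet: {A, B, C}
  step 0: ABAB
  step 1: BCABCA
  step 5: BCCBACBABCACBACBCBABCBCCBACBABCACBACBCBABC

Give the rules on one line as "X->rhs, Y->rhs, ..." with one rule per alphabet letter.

  step 0 ⇒ step 1: ABAB ⇒ BC·A·BC·A
    A ↦ BC
    B ↦ A
    C ↦ CB  (constrained at step 1)

A->BC, B->A, C->CB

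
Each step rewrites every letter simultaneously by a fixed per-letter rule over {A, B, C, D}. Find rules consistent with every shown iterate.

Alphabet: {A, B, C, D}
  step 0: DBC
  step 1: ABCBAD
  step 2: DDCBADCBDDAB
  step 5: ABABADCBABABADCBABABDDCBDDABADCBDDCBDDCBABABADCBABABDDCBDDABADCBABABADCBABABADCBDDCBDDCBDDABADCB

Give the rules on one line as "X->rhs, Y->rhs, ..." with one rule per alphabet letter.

A->DD, B->CB, C->AD, D->AB

  step 1 ⇒ step 2: ABCBAD ⇒ DD·CB·AD·CB·DD·AB
    A ↦ DD
    B ↦ CB
    C ↦ AD
    D ↦ AB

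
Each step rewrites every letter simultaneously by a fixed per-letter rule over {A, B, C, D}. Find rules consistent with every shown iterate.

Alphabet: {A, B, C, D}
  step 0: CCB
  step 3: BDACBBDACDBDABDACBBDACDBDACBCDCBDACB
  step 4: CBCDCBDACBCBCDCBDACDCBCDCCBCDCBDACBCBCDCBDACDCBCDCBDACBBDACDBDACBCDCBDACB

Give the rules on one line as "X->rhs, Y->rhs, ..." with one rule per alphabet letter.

A->C, B->CB, C->BDA, D->CD

  step 3 ⇒ step 4: BDACBBDACDBDABDACBBDACDBDACBCDCBDACB ⇒ CB·CD·C·BDA·CB·CB·CD·C·BDA·CD·CB·CD·C·CB·CD·C·BDA·CB·CB·CD·C·BDA·CD·CB·CD·C·BDA·CB·BDA·CD·BDA·CB·CD·C·BDA·CB
    A ↦ C
    B ↦ CB
    C ↦ BDA
    D ↦ CD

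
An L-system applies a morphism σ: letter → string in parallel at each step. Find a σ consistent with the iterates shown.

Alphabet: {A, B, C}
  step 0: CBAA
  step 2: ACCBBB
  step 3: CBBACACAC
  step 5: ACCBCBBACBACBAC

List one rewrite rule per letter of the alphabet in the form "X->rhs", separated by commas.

  step 2 ⇒ step 3: ACCBBB ⇒ C·B·B·AC·AC·AC
    A ↦ C
    B ↦ AC
    C ↦ B

A->C, B->AC, C->B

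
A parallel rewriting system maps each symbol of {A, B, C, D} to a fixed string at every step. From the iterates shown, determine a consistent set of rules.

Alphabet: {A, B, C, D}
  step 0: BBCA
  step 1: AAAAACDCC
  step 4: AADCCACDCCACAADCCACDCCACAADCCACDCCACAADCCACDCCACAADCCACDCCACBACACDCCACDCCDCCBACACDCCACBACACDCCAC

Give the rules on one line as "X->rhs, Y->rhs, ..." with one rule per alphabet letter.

  step 0 ⇒ step 1: BBCA ⇒ AA·AA·AC·DCC
    A ↦ DCC
    B ↦ AA
    C ↦ AC
    D ↦ B  (constrained at step 1)

A->DCC, B->AA, C->AC, D->B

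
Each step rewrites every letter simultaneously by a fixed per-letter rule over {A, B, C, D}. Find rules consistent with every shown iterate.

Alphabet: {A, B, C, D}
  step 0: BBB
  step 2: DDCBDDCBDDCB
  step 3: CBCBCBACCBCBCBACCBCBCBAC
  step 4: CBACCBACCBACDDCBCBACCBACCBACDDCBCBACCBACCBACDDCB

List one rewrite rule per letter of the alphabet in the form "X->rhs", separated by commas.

A->DD, B->AC, C->CB, D->CB

  step 3 ⇒ step 4: CBCBCBACCBCBCBACCBCBCBAC ⇒ CB·AC·CB·AC·CB·AC·DD·CB·CB·AC·CB·AC·CB·AC·DD·CB·CB·AC·CB·AC·CB·AC·DD·CB
    A ↦ DD
    B ↦ AC
    C ↦ CB
  step 2 ⇒ step 3: DDCBDDCBDDCB ⇒ CB·CB·CB·AC·CB·CB·CB·AC·CB·CB·CB·AC
    D ↦ CB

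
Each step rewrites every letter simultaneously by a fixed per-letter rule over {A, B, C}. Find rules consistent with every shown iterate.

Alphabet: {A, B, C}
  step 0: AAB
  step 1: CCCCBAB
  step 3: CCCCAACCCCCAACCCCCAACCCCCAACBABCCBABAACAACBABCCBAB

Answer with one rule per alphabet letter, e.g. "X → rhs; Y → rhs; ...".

A->CC, B->BAB, C->AAC

  step 0 ⇒ step 1: AAB ⇒ CC·CC·BAB
    A ↦ CC
    B ↦ BAB
    C ↦ AAC  (constrained at step 1)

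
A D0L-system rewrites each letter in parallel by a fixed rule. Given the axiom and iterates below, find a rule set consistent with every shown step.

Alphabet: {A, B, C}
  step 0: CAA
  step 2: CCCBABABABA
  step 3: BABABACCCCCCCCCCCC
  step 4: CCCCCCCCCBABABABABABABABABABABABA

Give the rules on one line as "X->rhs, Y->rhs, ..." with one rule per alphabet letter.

A->CC, B->C, C->BA

  step 3 ⇒ step 4: BABABACCCCCCCCCCCC ⇒ C·CC·C·CC·C·CC·BA·BA·BA·BA·BA·BA·BA·BA·BA·BA·BA·BA
    A ↦ CC
    B ↦ C
    C ↦ BA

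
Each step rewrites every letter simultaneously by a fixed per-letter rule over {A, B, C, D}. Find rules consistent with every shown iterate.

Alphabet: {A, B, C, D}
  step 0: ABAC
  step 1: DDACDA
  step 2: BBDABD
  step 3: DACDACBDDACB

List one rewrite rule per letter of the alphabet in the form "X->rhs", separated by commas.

A->D, B->DAC, C->A, D->B

  step 2 ⇒ step 3: BBDABD ⇒ DAC·DAC·B·D·DAC·B
    A ↦ D
    B ↦ DAC
    D ↦ B
  step 0 ⇒ step 1: ABAC ⇒ D·DAC·D·A
    C ↦ A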